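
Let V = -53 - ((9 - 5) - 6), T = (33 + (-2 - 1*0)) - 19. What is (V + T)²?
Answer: 1521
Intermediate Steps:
T = 12 (T = (33 + (-2 + 0)) - 19 = (33 - 2) - 19 = 31 - 19 = 12)
V = -51 (V = -53 - (4 - 6) = -53 - 1*(-2) = -53 + 2 = -51)
(V + T)² = (-51 + 12)² = (-39)² = 1521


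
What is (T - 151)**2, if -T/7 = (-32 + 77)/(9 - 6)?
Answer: 65536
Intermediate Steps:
T = -105 (T = -7*(-32 + 77)/(9 - 6) = -315/3 = -7*15 = -105)
(T - 151)**2 = (-105 - 151)**2 = (-256)**2 = 65536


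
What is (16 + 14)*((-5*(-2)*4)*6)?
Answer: 7200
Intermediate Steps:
(16 + 14)*((-5*(-2)*4)*6) = 30*((10*4)*6) = 30*(40*6) = 30*240 = 7200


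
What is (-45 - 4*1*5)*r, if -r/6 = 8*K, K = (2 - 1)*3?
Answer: 9360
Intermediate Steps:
K = 3 (K = 1*3 = 3)
r = -144 (r = -48*3 = -6*24 = -144)
(-45 - 4*1*5)*r = (-45 - 4*1*5)*(-144) = (-45 - 4*5)*(-144) = (-45 - 20)*(-144) = -65*(-144) = 9360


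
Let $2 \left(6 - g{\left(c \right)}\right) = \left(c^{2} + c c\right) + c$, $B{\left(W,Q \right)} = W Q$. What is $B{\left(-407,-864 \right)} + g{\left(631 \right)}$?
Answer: $- \frac{93645}{2} \approx -46823.0$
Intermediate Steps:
$B{\left(W,Q \right)} = Q W$
$g{\left(c \right)} = 6 - c^{2} - \frac{c}{2}$ ($g{\left(c \right)} = 6 - \frac{\left(c^{2} + c c\right) + c}{2} = 6 - \frac{\left(c^{2} + c^{2}\right) + c}{2} = 6 - \frac{2 c^{2} + c}{2} = 6 - \frac{c + 2 c^{2}}{2} = 6 - \left(c^{2} + \frac{c}{2}\right) = 6 - c^{2} - \frac{c}{2}$)
$B{\left(-407,-864 \right)} + g{\left(631 \right)} = \left(-864\right) \left(-407\right) - \frac{796941}{2} = 351648 - \frac{796941}{2} = - \frac{93645}{2}$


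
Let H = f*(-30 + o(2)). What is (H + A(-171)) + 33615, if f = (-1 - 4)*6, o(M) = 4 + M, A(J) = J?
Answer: 34164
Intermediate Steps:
f = -30 (f = -5*6 = -30)
H = 720 (H = -30*(-30 + (4 + 2)) = -30*(-30 + 6) = -30*(-24) = 720)
(H + A(-171)) + 33615 = (720 - 171) + 33615 = 549 + 33615 = 34164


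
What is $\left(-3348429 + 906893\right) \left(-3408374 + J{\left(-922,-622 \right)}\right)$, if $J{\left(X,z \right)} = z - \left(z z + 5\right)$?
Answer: $9267789879360$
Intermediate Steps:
$J{\left(X,z \right)} = -5 + z - z^{2}$ ($J{\left(X,z \right)} = z - \left(z^{2} + 5\right) = z - \left(5 + z^{2}\right) = -5 + z - z^{2}$)
$\left(-3348429 + 906893\right) \left(-3408374 + J{\left(-922,-622 \right)}\right) = \left(-3348429 + 906893\right) \left(-3408374 - 387511\right) = - 2441536 \left(-3408374 - 387511\right) = \left(-2441536\right) \left(-3795885\right) = 9267789879360$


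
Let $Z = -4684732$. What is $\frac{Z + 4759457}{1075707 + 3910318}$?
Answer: $\frac{2989}{199441} \approx 0.014987$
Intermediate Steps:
$\frac{Z + 4759457}{1075707 + 3910318} = \frac{-4684732 + 4759457}{1075707 + 3910318} = \frac{74725}{4986025} = 74725 \cdot \frac{1}{4986025} = \frac{2989}{199441}$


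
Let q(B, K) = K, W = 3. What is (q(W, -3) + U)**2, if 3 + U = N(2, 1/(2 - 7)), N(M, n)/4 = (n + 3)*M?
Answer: 6724/25 ≈ 268.96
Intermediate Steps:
N(M, n) = 4*M*(3 + n) (N(M, n) = 4*((n + 3)*M) = 4*((3 + n)*M) = 4*(M*(3 + n)) = 4*M*(3 + n))
U = 97/5 (U = -3 + 4*2*(3 + 1/(2 - 7)) = -3 + 4*2*(3 + 1/(-5)) = -3 + 4*2*(3 - 1/5) = -3 + 4*2*(14/5) = -3 + 112/5 = 97/5 ≈ 19.400)
(q(W, -3) + U)**2 = (-3 + 97/5)**2 = (82/5)**2 = 6724/25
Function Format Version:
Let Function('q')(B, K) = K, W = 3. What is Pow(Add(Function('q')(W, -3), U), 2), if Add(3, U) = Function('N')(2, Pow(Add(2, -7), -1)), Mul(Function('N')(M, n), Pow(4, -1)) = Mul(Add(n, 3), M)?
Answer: Rational(6724, 25) ≈ 268.96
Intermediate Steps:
Function('N')(M, n) = Mul(4, M, Add(3, n)) (Function('N')(M, n) = Mul(4, Mul(Add(n, 3), M)) = Mul(4, Mul(Add(3, n), M)) = Mul(4, Mul(M, Add(3, n))) = Mul(4, M, Add(3, n)))
U = Rational(97, 5) (U = Add(-3, Mul(4, 2, Add(3, Pow(Add(2, -7), -1)))) = Add(-3, Mul(4, 2, Add(3, Pow(-5, -1)))) = Add(-3, Mul(4, 2, Add(3, Rational(-1, 5)))) = Add(-3, Mul(4, 2, Rational(14, 5))) = Add(-3, Rational(112, 5)) = Rational(97, 5) ≈ 19.400)
Pow(Add(Function('q')(W, -3), U), 2) = Pow(Add(-3, Rational(97, 5)), 2) = Pow(Rational(82, 5), 2) = Rational(6724, 25)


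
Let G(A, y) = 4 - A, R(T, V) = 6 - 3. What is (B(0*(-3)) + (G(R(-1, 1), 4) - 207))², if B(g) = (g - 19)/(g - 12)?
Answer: 6017209/144 ≈ 41786.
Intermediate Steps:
B(g) = (-19 + g)/(-12 + g)
R(T, V) = 3
(B(0*(-3)) + (G(R(-1, 1), 4) - 207))² = ((-19 + 0*(-3))/(-12 + 0*(-3)) + ((4 - 1*3) - 207))² = ((-19 + 0)/(-12 + 0) + ((4 - 3) - 207))² = (-19/(-12) + (1 - 207))² = (-1/12*(-19) - 206)² = (19/12 - 206)² = (-2453/12)² = 6017209/144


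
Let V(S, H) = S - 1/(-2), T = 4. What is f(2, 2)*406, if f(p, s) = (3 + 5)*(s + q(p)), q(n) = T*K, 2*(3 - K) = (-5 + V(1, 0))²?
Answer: -34104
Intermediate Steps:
V(S, H) = ½ + S (V(S, H) = S - 1*(-½) = S + ½ = ½ + S)
K = -25/8 (K = 3 - (-5 + (½ + 1))²/2 = 3 - (-5 + 3/2)²/2 = 3 - (-7/2)²/2 = 3 - ½*49/4 = 3 - 49/8 = -25/8 ≈ -3.1250)
q(n) = -25/2 (q(n) = 4*(-25/8) = -25/2)
f(p, s) = -100 + 8*s (f(p, s) = (3 + 5)*(s - 25/2) = 8*(-25/2 + s) = -100 + 8*s)
f(2, 2)*406 = (-100 + 8*2)*406 = (-100 + 16)*406 = -84*406 = -34104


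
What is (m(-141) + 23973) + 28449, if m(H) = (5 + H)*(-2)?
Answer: 52694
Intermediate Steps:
m(H) = -10 - 2*H
(m(-141) + 23973) + 28449 = ((-10 - 2*(-141)) + 23973) + 28449 = ((-10 + 282) + 23973) + 28449 = (272 + 23973) + 28449 = 24245 + 28449 = 52694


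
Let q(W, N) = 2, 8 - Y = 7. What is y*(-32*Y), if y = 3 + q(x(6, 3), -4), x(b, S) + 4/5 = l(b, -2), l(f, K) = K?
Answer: -160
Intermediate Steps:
Y = 1 (Y = 8 - 1*7 = 8 - 7 = 1)
x(b, S) = -14/5 (x(b, S) = -⅘ - 2 = -14/5)
y = 5 (y = 3 + 2 = 5)
y*(-32*Y) = 5*(-32*1) = 5*(-32) = -160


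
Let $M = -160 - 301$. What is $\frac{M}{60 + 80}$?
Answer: $- \frac{461}{140} \approx -3.2929$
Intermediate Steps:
$M = -461$
$\frac{M}{60 + 80} = \frac{1}{60 + 80} \left(-461\right) = \frac{1}{140} \left(-461\right) = - \frac{461}{140}$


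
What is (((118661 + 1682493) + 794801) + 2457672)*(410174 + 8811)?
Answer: 2117393908595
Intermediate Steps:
(((118661 + 1682493) + 794801) + 2457672)*(410174 + 8811) = ((1801154 + 794801) + 2457672)*418985 = (2595955 + 2457672)*418985 = 5053627*418985 = 2117393908595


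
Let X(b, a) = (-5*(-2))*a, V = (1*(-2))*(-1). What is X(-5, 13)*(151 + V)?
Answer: 19890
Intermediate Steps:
V = 2 (V = -2*(-1) = 2)
X(b, a) = 10*a
X(-5, 13)*(151 + V) = (10*13)*(151 + 2) = 130*153 = 19890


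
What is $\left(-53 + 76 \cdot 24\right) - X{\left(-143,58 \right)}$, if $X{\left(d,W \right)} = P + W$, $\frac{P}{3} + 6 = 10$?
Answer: $1701$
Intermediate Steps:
$P = 12$ ($P = -18 + 3 \cdot 10 = -18 + 30 = 12$)
$X{\left(d,W \right)} = 12 + W$
$\left(-53 + 76 \cdot 24\right) - X{\left(-143,58 \right)} = \left(-53 + 76 \cdot 24\right) - \left(12 + 58\right) = \left(-53 + 1824\right) - 70 = 1771 - 70 = 1701$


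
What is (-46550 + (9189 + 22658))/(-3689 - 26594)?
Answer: 14703/30283 ≈ 0.48552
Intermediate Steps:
(-46550 + (9189 + 22658))/(-3689 - 26594) = (-46550 + 31847)/(-30283) = -14703*(-1/30283) = 14703/30283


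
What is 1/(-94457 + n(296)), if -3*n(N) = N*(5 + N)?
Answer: -3/372467 ≈ -8.0544e-6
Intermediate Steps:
n(N) = -N*(5 + N)/3
1/(-94457 + n(296)) = 1/(-94457 - ⅓*296*(5 + 296)) = 1/(-94457 - ⅓*296*301) = 1/(-94457 - 89096/3) = 1/(-372467/3) = -3/372467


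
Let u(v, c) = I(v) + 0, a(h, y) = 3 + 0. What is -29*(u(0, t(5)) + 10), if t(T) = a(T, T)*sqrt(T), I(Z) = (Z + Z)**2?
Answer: -290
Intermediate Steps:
I(Z) = 4*Z**2 (I(Z) = (2*Z)**2 = 4*Z**2)
a(h, y) = 3
t(T) = 3*sqrt(T)
u(v, c) = 4*v**2 (u(v, c) = 4*v**2 + 0 = 4*v**2)
-29*(u(0, t(5)) + 10) = -29*(4*0**2 + 10) = -29*(4*0 + 10) = -29*(0 + 10) = -29*10 = -290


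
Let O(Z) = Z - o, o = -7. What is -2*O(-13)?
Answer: 12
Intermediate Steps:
O(Z) = 7 + Z (O(Z) = Z - 1*(-7) = Z + 7 = 7 + Z)
-2*O(-13) = -2*(7 - 13) = -2*(-6) = 12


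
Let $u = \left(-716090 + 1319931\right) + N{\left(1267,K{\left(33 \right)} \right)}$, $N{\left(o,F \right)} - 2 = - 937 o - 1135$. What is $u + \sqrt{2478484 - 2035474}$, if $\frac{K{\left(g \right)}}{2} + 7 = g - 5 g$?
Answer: $-584471 + \sqrt{443010} \approx -5.8381 \cdot 10^{5}$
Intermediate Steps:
$K{\left(g \right)} = -14 - 8 g$ ($K{\left(g \right)} = -14 + 2 \left(g - 5 g\right) = -14 + 2 \left(- 4 g\right) = -14 - 8 g$)
$N{\left(o,F \right)} = -1133 - 937 o$ ($N{\left(o,F \right)} = 2 - \left(1135 + 937 o\right) = -1133 - 937 o$)
$u = -584471$ ($u = \left(-716090 + 1319931\right) - 1188312 = 603841 - 1188312 = -584471$)
$u + \sqrt{2478484 - 2035474} = -584471 + \sqrt{2478484 - 2035474} = -584471 + \sqrt{443010}$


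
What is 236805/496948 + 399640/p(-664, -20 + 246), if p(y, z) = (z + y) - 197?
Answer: -39689985509/63112396 ≈ -628.88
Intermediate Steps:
p(y, z) = -197 + y + z (p(y, z) = (y + z) - 197 = -197 + y + z)
236805/496948 + 399640/p(-664, -20 + 246) = 236805/496948 + 399640/(-197 - 664 + (-20 + 246)) = 236805*(1/496948) + 399640/(-197 - 664 + 226) = 236805/496948 + 399640/(-635) = 236805/496948 + 399640*(-1/635) = 236805/496948 - 79928/127 = -39689985509/63112396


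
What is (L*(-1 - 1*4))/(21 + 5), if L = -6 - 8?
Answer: 35/13 ≈ 2.6923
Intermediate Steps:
L = -14
(L*(-1 - 1*4))/(21 + 5) = (-14*(-1 - 1*4))/(21 + 5) = -14*(-1 - 4)/26 = -14*(-5)*(1/26) = 70*(1/26) = 35/13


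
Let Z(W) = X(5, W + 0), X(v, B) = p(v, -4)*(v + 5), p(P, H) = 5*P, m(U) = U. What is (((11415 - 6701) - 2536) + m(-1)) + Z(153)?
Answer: 2427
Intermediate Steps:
X(v, B) = 5*v*(5 + v) (X(v, B) = (5*v)*(v + 5) = (5*v)*(5 + v) = 5*v*(5 + v))
Z(W) = 250 (Z(W) = 5*5*(5 + 5) = 5*5*10 = 250)
(((11415 - 6701) - 2536) + m(-1)) + Z(153) = (((11415 - 6701) - 2536) - 1) + 250 = ((4714 - 2536) - 1) + 250 = (2178 - 1) + 250 = 2177 + 250 = 2427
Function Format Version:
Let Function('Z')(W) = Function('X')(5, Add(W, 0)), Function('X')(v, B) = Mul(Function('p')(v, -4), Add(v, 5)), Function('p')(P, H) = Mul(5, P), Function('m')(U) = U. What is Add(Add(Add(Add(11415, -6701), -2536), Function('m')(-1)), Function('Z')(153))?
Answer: 2427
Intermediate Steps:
Function('X')(v, B) = Mul(5, v, Add(5, v)) (Function('X')(v, B) = Mul(Mul(5, v), Add(v, 5)) = Mul(Mul(5, v), Add(5, v)) = Mul(5, v, Add(5, v)))
Function('Z')(W) = 250 (Function('Z')(W) = Mul(5, 5, Add(5, 5)) = Mul(5, 5, 10) = 250)
Add(Add(Add(Add(11415, -6701), -2536), Function('m')(-1)), Function('Z')(153)) = Add(Add(Add(Add(11415, -6701), -2536), -1), 250) = Add(Add(Add(4714, -2536), -1), 250) = Add(Add(2178, -1), 250) = Add(2177, 250) = 2427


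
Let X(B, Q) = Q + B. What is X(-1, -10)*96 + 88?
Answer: -968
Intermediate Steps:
X(B, Q) = B + Q
X(-1, -10)*96 + 88 = (-1 - 10)*96 + 88 = -11*96 + 88 = -1056 + 88 = -968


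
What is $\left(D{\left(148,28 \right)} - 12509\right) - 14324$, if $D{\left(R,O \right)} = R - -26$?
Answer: $-26659$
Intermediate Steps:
$D{\left(R,O \right)} = 26 + R$ ($D{\left(R,O \right)} = R + 26 = 26 + R$)
$\left(D{\left(148,28 \right)} - 12509\right) - 14324 = \left(\left(26 + 148\right) - 12509\right) - 14324 = \left(174 - 12509\right) - 14324 = -12335 - 14324 = -26659$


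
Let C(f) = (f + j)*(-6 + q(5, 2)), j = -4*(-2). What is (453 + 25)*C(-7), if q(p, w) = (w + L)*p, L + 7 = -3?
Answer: -21988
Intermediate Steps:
L = -10 (L = -7 - 3 = -10)
j = 8
q(p, w) = p*(-10 + w) (q(p, w) = (w - 10)*p = (-10 + w)*p = p*(-10 + w))
C(f) = -368 - 46*f (C(f) = (f + 8)*(-6 + 5*(-10 + 2)) = (8 + f)*(-6 + 5*(-8)) = (8 + f)*(-6 - 40) = (8 + f)*(-46) = -368 - 46*f)
(453 + 25)*C(-7) = (453 + 25)*(-368 - 46*(-7)) = 478*(-368 + 322) = 478*(-46) = -21988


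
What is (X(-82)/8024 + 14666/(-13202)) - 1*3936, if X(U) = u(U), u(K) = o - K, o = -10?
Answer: -26066776198/6620803 ≈ -3937.1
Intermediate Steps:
u(K) = -10 - K
X(U) = -10 - U
(X(-82)/8024 + 14666/(-13202)) - 1*3936 = ((-10 - 1*(-82))/8024 + 14666/(-13202)) - 1*3936 = ((-10 + 82)*(1/8024) + 14666*(-1/13202)) - 3936 = (72*(1/8024) - 7333/6601) - 3936 = (9/1003 - 7333/6601) - 3936 = -7295590/6620803 - 3936 = -26066776198/6620803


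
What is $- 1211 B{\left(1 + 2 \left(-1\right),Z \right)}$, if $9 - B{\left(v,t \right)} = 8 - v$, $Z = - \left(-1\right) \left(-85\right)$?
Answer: $0$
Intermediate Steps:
$Z = -85$ ($Z = \left(-1\right) 85 = -85$)
$B{\left(v,t \right)} = 1 + v$ ($B{\left(v,t \right)} = 9 - \left(8 - v\right) = 9 + \left(-8 + v\right) = 1 + v$)
$- 1211 B{\left(1 + 2 \left(-1\right),Z \right)} = - 1211 \left(1 + \left(1 + 2 \left(-1\right)\right)\right) = - 1211 \left(1 + \left(1 - 2\right)\right) = - 1211 \left(1 - 1\right) = \left(-1211\right) 0 = 0$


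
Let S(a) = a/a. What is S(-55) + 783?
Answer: 784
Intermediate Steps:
S(a) = 1
S(-55) + 783 = 1 + 783 = 784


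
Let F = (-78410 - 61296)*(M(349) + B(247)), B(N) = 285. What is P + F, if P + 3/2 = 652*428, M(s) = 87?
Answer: -103383155/2 ≈ -5.1692e+7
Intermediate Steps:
F = -51970632 (F = (-78410 - 61296)*(87 + 285) = -139706*372 = -51970632)
P = 558109/2 (P = -3/2 + 652*428 = -3/2 + 279056 = 558109/2 ≈ 2.7905e+5)
P + F = 558109/2 - 51970632 = -103383155/2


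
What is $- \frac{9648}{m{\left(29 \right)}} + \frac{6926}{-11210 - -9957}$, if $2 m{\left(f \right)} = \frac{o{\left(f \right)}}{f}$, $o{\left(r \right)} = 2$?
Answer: $- \frac{350586302}{1253} \approx -2.798 \cdot 10^{5}$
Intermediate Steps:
$m{\left(f \right)} = \frac{1}{f}$ ($m{\left(f \right)} = \frac{2 \frac{1}{f}}{2} = \frac{1}{f}$)
$- \frac{9648}{m{\left(29 \right)}} + \frac{6926}{-11210 - -9957} = - \frac{9648}{\frac{1}{29}} + \frac{6926}{-11210 - -9957} = - 9648 \frac{1}{\frac{1}{29}} + \frac{6926}{-11210 + 9957} = \left(-9648\right) 29 + \frac{6926}{-1253} = -279792 + 6926 \left(- \frac{1}{1253}\right) = -279792 - \frac{6926}{1253} = - \frac{350586302}{1253}$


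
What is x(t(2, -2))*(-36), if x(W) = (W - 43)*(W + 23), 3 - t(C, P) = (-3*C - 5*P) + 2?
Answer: 33120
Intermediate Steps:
t(C, P) = 1 + 3*C + 5*P (t(C, P) = 3 - ((-3*C - 5*P) + 2) = 3 - ((-5*P - 3*C) + 2) = 3 - (2 - 5*P - 3*C) = 3 + (-2 + 3*C + 5*P) = 1 + 3*C + 5*P)
x(W) = (-43 + W)*(23 + W)
x(t(2, -2))*(-36) = (-989 + (1 + 3*2 + 5*(-2))**2 - 20*(1 + 3*2 + 5*(-2)))*(-36) = (-989 + (1 + 6 - 10)**2 - 20*(1 + 6 - 10))*(-36) = (-989 + (-3)**2 - 20*(-3))*(-36) = (-989 + 9 + 60)*(-36) = -920*(-36) = 33120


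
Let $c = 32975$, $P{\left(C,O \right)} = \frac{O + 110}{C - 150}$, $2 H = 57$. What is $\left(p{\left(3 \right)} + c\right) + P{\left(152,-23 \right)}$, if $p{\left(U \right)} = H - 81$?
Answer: $32966$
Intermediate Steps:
$H = \frac{57}{2}$ ($H = \frac{1}{2} \cdot 57 = \frac{57}{2} \approx 28.5$)
$P{\left(C,O \right)} = \frac{110 + O}{-150 + C}$
$p{\left(U \right)} = - \frac{105}{2}$ ($p{\left(U \right)} = \frac{57}{2} - 81 = - \frac{105}{2}$)
$\left(p{\left(3 \right)} + c\right) + P{\left(152,-23 \right)} = \left(- \frac{105}{2} + 32975\right) + \frac{110 - 23}{-150 + 152} = \frac{65845}{2} + \frac{1}{2} \cdot 87 = \frac{65845}{2} + \frac{87}{2} = 32966$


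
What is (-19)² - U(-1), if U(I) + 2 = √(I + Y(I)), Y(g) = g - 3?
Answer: 363 - I*√5 ≈ 363.0 - 2.2361*I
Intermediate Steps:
Y(g) = -3 + g
U(I) = -2 + √(-3 + 2*I) (U(I) = -2 + √(I + (-3 + I)) = -2 + √(-3 + 2*I))
(-19)² - U(-1) = (-19)² - (-2 + √(-3 + 2*(-1))) = 361 - (-2 + √(-3 - 2)) = 361 - (-2 + √(-5)) = 361 - (-2 + I*√5) = 361 + (2 - I*√5) = 363 - I*√5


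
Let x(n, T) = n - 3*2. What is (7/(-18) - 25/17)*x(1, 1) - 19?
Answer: -2969/306 ≈ -9.7026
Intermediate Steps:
x(n, T) = -6 + n (x(n, T) = n - 6 = -6 + n)
(7/(-18) - 25/17)*x(1, 1) - 19 = (7/(-18) - 25/17)*(-6 + 1) - 19 = (7*(-1/18) - 25*1/17)*(-5) - 19 = (-7/18 - 25/17)*(-5) - 19 = -569/306*(-5) - 19 = 2845/306 - 19 = -2969/306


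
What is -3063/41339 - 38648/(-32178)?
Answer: 749554229/665103171 ≈ 1.1270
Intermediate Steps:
-3063/41339 - 38648/(-32178) = -3063*1/41339 - 38648*(-1/32178) = -3063/41339 + 19324/16089 = 749554229/665103171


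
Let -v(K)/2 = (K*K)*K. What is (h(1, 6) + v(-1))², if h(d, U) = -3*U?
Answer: 256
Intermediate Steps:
v(K) = -2*K³ (v(K) = -2*K*K*K = -2*K²*K = -2*K³)
(h(1, 6) + v(-1))² = (-3*6 - 2*(-1)³)² = (-18 - 2*(-1))² = (-18 + 2)² = (-16)² = 256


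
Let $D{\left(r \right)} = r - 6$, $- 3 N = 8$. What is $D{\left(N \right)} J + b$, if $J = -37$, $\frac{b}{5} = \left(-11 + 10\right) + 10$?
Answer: $\frac{1097}{3} \approx 365.67$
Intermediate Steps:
$N = - \frac{8}{3}$ ($N = \left(- \frac{1}{3}\right) 8 = - \frac{8}{3} \approx -2.6667$)
$D{\left(r \right)} = -6 + r$ ($D{\left(r \right)} = r - 6 = -6 + r$)
$b = 45$ ($b = 5 \left(\left(-11 + 10\right) + 10\right) = 5 \left(-1 + 10\right) = 5 \cdot 9 = 45$)
$D{\left(N \right)} J + b = \left(-6 - \frac{8}{3}\right) \left(-37\right) + 45 = \left(- \frac{26}{3}\right) \left(-37\right) + 45 = \frac{962}{3} + 45 = \frac{1097}{3}$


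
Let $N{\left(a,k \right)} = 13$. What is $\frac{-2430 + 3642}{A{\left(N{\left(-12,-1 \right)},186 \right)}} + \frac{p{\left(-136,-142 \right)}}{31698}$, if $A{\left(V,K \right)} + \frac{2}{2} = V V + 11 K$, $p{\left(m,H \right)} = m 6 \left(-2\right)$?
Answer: $\frac{14414}{24067} \approx 0.59891$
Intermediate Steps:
$p{\left(m,H \right)} = - 12 m$ ($p{\left(m,H \right)} = 6 m \left(-2\right) = - 12 m$)
$A{\left(V,K \right)} = -1 + V^{2} + 11 K$ ($A{\left(V,K \right)} = -1 + \left(V V + 11 K\right) = -1 + \left(V^{2} + 11 K\right) = -1 + V^{2} + 11 K$)
$\frac{-2430 + 3642}{A{\left(N{\left(-12,-1 \right)},186 \right)}} + \frac{p{\left(-136,-142 \right)}}{31698} = \frac{-2430 + 3642}{-1 + 13^{2} + 11 \cdot 186} + \frac{\left(-12\right) \left(-136\right)}{31698} = \frac{1212}{-1 + 169 + 2046} + 1632 \cdot \frac{1}{31698} = \frac{1212}{2214} + \frac{272}{5283} = 1212 \cdot \frac{1}{2214} + \frac{272}{5283} = \frac{202}{369} + \frac{272}{5283} = \frac{14414}{24067}$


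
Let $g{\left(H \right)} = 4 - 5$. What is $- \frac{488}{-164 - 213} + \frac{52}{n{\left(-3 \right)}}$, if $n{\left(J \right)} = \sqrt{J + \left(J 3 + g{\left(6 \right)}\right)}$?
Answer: $\frac{488}{377} - 4 i \sqrt{13} \approx 1.2944 - 14.422 i$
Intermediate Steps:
$g{\left(H \right)} = -1$ ($g{\left(H \right)} = 4 - 5 = -1$)
$n{\left(J \right)} = \sqrt{-1 + 4 J}$ ($n{\left(J \right)} = \sqrt{J + \left(J 3 - 1\right)} = \sqrt{J + \left(3 J - 1\right)} = \sqrt{J + \left(-1 + 3 J\right)} = \sqrt{-1 + 4 J}$)
$- \frac{488}{-164 - 213} + \frac{52}{n{\left(-3 \right)}} = - \frac{488}{-164 - 213} + \frac{52}{\sqrt{-1 + 4 \left(-3\right)}} = - \frac{488}{-164 - 213} + \frac{52}{\sqrt{-1 - 12}} = - \frac{488}{-377} + \frac{52}{\sqrt{-13}} = \left(-488\right) \left(- \frac{1}{377}\right) + \frac{52}{i \sqrt{13}} = \frac{488}{377} + 52 \left(- \frac{i \sqrt{13}}{13}\right) = \frac{488}{377} - 4 i \sqrt{13}$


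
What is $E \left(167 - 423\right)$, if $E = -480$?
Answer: $122880$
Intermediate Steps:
$E \left(167 - 423\right) = - 480 \left(167 - 423\right) = \left(-480\right) \left(-256\right) = 122880$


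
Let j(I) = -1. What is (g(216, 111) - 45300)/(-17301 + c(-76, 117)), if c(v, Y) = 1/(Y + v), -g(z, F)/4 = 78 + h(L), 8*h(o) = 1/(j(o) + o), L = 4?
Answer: 386917/146760 ≈ 2.6364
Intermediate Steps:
h(o) = 1/(8*(-1 + o))
g(z, F) = -1873/6 (g(z, F) = -4*(78 + 1/(8*(-1 + 4))) = -4*(78 + (⅛)/3) = -4*(78 + (⅛)*(⅓)) = -4*(78 + 1/24) = -4*1873/24 = -1873/6)
(g(216, 111) - 45300)/(-17301 + c(-76, 117)) = (-1873/6 - 45300)/(-17301 + 1/(117 - 76)) = -273673/(6*(-17301 + 1/41)) = -273673/(6*(-709340/41)) = -273673/6*(-41/709340) = 386917/146760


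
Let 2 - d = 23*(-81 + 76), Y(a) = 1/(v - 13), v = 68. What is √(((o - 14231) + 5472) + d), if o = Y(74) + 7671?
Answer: 26*I*√4345/55 ≈ 31.161*I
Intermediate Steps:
Y(a) = 1/55 (Y(a) = 1/(68 - 13) = 1/55)
d = 117 (d = 2 - 23*(-81 + 76) = 2 - 23*(-5) = 2 - 1*(-115) = 2 + 115 = 117)
o = 421906/55 (o = 1/55 + 7671 = 421906/55 ≈ 7671.0)
√(((o - 14231) + 5472) + d) = √(((421906/55 - 14231) + 5472) + 117) = √((-360799/55 + 5472) + 117) = √(-59839/55 + 117) = √(-53404/55) = 26*I*√4345/55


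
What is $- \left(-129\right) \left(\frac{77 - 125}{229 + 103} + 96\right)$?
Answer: $\frac{1026324}{83} \approx 12365.0$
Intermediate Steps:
$- \left(-129\right) \left(\frac{77 - 125}{229 + 103} + 96\right) = - \left(-129\right) \left(\frac{77 - 125}{332} + 96\right) = - \left(-129\right) \left(\left(-48\right) \frac{1}{332} + 96\right) = - \left(-129\right) \left(- \frac{12}{83} + 96\right) = - \frac{\left(-129\right) 7956}{83} = \left(-1\right) \left(- \frac{1026324}{83}\right) = \frac{1026324}{83}$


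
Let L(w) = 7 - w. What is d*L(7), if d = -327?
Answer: 0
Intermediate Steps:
d*L(7) = -327*(7 - 1*7) = -327*(7 - 7) = -327*0 = 0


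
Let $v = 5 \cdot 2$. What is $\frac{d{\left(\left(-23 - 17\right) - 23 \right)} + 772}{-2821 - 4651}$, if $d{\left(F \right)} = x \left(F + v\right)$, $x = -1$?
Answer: $- \frac{825}{7472} \approx -0.11041$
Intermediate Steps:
$v = 10$
$d{\left(F \right)} = -10 - F$ ($d{\left(F \right)} = - (F + 10) = - (10 + F) = -10 - F$)
$\frac{d{\left(\left(-23 - 17\right) - 23 \right)} + 772}{-2821 - 4651} = \frac{\left(-10 - \left(\left(-23 - 17\right) - 23\right)\right) + 772}{-2821 - 4651} = \frac{\left(-10 - \left(-40 - 23\right)\right) + 772}{-7472} = \left(\left(-10 - -63\right) + 772\right) \left(- \frac{1}{7472}\right) = \left(\left(-10 + 63\right) + 772\right) \left(- \frac{1}{7472}\right) = \left(53 + 772\right) \left(- \frac{1}{7472}\right) = 825 \left(- \frac{1}{7472}\right) = - \frac{825}{7472}$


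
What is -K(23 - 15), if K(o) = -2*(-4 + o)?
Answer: 8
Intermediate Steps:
K(o) = 8 - 2*o
-K(23 - 15) = -(8 - 2*(23 - 15)) = -(8 - 2*8) = -(8 - 16) = -1*(-8) = 8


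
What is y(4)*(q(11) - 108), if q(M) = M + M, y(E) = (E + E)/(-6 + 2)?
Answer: 172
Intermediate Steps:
y(E) = -E/2 (y(E) = (2*E)/(-4) = (2*E)*(-¼) = -E/2)
q(M) = 2*M
y(4)*(q(11) - 108) = (-½*4)*(2*11 - 108) = -2*(22 - 108) = -2*(-86) = 172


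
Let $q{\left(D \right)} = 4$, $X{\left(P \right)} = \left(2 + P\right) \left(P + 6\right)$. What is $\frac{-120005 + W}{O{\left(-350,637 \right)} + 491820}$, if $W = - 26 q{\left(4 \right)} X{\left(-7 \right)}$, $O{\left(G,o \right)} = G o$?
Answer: $- \frac{24105}{53774} \approx -0.44827$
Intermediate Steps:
$X{\left(P \right)} = \left(2 + P\right) \left(6 + P\right)$
$W = -520$ ($W = \left(-26\right) 4 \left(12 + \left(-7\right)^{2} + 8 \left(-7\right)\right) = - 104 \left(12 + 49 - 56\right) = \left(-104\right) 5 = -520$)
$\frac{-120005 + W}{O{\left(-350,637 \right)} + 491820} = \frac{-120005 - 520}{\left(-350\right) 637 + 491820} = - \frac{120525}{-222950 + 491820} = - \frac{120525}{268870} = \left(-120525\right) \frac{1}{268870} = - \frac{24105}{53774}$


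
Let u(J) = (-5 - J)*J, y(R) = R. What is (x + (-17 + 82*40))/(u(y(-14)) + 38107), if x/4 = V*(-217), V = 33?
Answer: -25381/37981 ≈ -0.66825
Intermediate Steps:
x = -28644 (x = 4*(33*(-217)) = 4*(-7161) = -28644)
u(J) = J*(-5 - J)
(x + (-17 + 82*40))/(u(y(-14)) + 38107) = (-28644 + (-17 + 82*40))/(-1*(-14)*(5 - 14) + 38107) = (-28644 + (-17 + 3280))/(-1*(-14)*(-9) + 38107) = (-28644 + 3263)/(-126 + 38107) = -25381/37981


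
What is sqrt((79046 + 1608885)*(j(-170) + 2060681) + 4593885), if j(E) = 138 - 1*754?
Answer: 10*sqrt(34772521694) ≈ 1.8647e+6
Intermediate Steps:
j(E) = -616 (j(E) = 138 - 754 = -616)
sqrt((79046 + 1608885)*(j(-170) + 2060681) + 4593885) = sqrt((79046 + 1608885)*(-616 + 2060681) + 4593885) = sqrt(1687931*2060065 + 4593885) = sqrt(3477247575515 + 4593885) = sqrt(3477252169400) = 10*sqrt(34772521694)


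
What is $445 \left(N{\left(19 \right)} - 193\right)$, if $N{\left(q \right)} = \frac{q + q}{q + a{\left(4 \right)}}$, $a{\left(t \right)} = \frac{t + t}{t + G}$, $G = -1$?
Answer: $- \frac{1106359}{13} \approx -85105.0$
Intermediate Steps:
$a{\left(t \right)} = \frac{2 t}{-1 + t}$ ($a{\left(t \right)} = \frac{t + t}{t - 1} = \frac{2 t}{-1 + t}$)
$N{\left(q \right)} = \frac{2 q}{\frac{8}{3} + q}$ ($N{\left(q \right)} = \frac{q + q}{q + 2 \cdot 4 \frac{1}{-1 + 4}} = \frac{2 q}{q + 2 \cdot 4 \cdot \frac{1}{3}} = \frac{2 q}{q + \frac{8}{3}} = \frac{2 q}{\frac{8}{3} + q}$)
$445 \left(N{\left(19 \right)} - 193\right) = 445 \left(6 \cdot 19 \frac{1}{8 + 3 \cdot 19} - 193\right) = 445 \left(6 \cdot 19 \frac{1}{8 + 57} - 193\right) = 445 \left(6 \cdot 19 \cdot \frac{1}{65} - 193\right) = 445 \left(\frac{114}{65} - 193\right) = 445 \left(- \frac{12431}{65}\right) = - \frac{1106359}{13}$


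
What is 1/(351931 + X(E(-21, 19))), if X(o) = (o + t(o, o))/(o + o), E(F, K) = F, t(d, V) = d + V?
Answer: 2/703865 ≈ 2.8415e-6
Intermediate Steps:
t(d, V) = V + d
X(o) = 3/2 (X(o) = (o + (o + o))/(o + o) = (o + 2*o)/((2*o)) = (3*o)*(1/(2*o)) = 3/2)
1/(351931 + X(E(-21, 19))) = 1/(351931 + 3/2) = 1/(703865/2) = 2/703865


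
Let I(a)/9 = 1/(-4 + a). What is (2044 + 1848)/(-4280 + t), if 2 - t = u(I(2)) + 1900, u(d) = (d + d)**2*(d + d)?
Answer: -3892/5449 ≈ -0.71426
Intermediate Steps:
I(a) = 9/(-4 + a)
u(d) = 8*d**3 (u(d) = (2*d)**2*(2*d) = (4*d**2)*(2*d) = 8*d**3)
t = -1169 (t = 2 - (8*(9/(-4 + 2))**3 + 1900) = 2 - (8*(9/(-2))**3 + 1900) = 2 - (8*(9*(-1/2))**3 + 1900) = 2 - (8*(-9/2)**3 + 1900) = 2 - (8*(-729/8) + 1900) = 2 - (-729 + 1900) = 2 - 1*1171 = 2 - 1171 = -1169)
(2044 + 1848)/(-4280 + t) = (2044 + 1848)/(-4280 - 1169) = 3892/(-5449) = 3892*(-1/5449) = -3892/5449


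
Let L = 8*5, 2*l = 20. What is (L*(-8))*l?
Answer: -3200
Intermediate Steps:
l = 10 (l = (½)*20 = 10)
L = 40
(L*(-8))*l = (40*(-8))*10 = -320*10 = -3200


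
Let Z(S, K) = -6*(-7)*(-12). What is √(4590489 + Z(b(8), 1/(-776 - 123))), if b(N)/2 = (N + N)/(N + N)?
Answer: √4589985 ≈ 2142.4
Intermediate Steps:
b(N) = 2 (b(N) = 2*((N + N)/(N + N)) = 2*((2*N)/((2*N))) = 2*((2*N)*(1/(2*N))) = 2*1 = 2)
Z(S, K) = -504 (Z(S, K) = 42*(-12) = -504)
√(4590489 + Z(b(8), 1/(-776 - 123))) = √(4590489 - 504) = √4589985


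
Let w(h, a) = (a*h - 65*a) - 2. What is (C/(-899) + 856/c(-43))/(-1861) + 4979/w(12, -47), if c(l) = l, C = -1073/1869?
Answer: 23208337426840/11540130513933 ≈ 2.0111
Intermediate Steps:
C = -1073/1869 (C = -1073*1/1869 = -1073/1869 ≈ -0.57410)
w(h, a) = -2 - 65*a + a*h (w(h, a) = (-65*a + a*h) - 2 = -2 - 65*a + a*h)
(C/(-899) + 856/c(-43))/(-1861) + 4979/w(12, -47) = (-1073/1869/(-899) + 856/(-43))/(-1861) + 4979/(-2 - 65*(-47) - 47*12) = (-1073/1869*(-1/899) + 856*(-1/43))*(-1/1861) + 4979/(-2 + 3055 - 564) = (37/57939 - 856/43)*(-1/1861) + 4979/2489 = -49594193/2491377*(-1/1861) + 4979*(1/2489) = 49594193/4636452597 + 4979/2489 = 23208337426840/11540130513933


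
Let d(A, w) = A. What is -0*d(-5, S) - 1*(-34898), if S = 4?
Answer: 34898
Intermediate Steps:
-0*d(-5, S) - 1*(-34898) = -0*(-5) - 1*(-34898) = -243*0 + 34898 = 0 + 34898 = 34898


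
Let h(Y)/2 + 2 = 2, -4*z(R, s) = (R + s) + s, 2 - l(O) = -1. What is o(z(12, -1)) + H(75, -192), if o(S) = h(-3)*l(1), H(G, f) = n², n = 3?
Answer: 9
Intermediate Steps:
l(O) = 3 (l(O) = 2 - 1*(-1) = 2 + 1 = 3)
z(R, s) = -s/2 - R/4 (z(R, s) = -((R + s) + s)/4 = -(R + 2*s)/4 = -s/2 - R/4)
h(Y) = 0 (h(Y) = -4 + 2*2 = -4 + 4 = 0)
H(G, f) = 9 (H(G, f) = 3² = 9)
o(S) = 0 (o(S) = 0*3 = 0)
o(z(12, -1)) + H(75, -192) = 0 + 9 = 9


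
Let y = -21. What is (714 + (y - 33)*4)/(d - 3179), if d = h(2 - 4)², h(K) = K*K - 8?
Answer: -498/3163 ≈ -0.15745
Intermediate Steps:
h(K) = -8 + K² (h(K) = K² - 8 = -8 + K²)
d = 16 (d = (-8 + (2 - 4)²)² = (-8 + (-2)²)² = (-8 + 4)² = (-4)² = 16)
(714 + (y - 33)*4)/(d - 3179) = (714 + (-21 - 33)*4)/(16 - 3179) = (714 - 54*4)/(-3163) = (714 - 216)*(-1/3163) = 498*(-1/3163) = -498/3163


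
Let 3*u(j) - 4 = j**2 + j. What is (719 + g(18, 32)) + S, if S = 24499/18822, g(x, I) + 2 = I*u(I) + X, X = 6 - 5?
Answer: 75450925/6274 ≈ 12026.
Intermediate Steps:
X = 1
u(j) = 4/3 + j/3 + j**2/3 (u(j) = 4/3 + (j**2 + j)/3 = 4/3 + (j + j**2)/3 = 4/3 + (j/3 + j**2/3) = 4/3 + j/3 + j**2/3)
g(x, I) = -1 + I*(4/3 + I/3 + I**2/3) (g(x, I) = -2 + (I*(4/3 + I/3 + I**2/3) + 1) = -2 + (1 + I*(4/3 + I/3 + I**2/3)) = -1 + I*(4/3 + I/3 + I**2/3))
S = 24499/18822 (S = 24499*(1/18822) = 24499/18822 ≈ 1.3016)
(719 + g(18, 32)) + S = (719 + (-1 + (1/3)*32*(4 + 32 + 32**2))) + 24499/18822 = (719 + (-1 + (1/3)*32*(4 + 32 + 1024))) + 24499/18822 = (719 + (-1 + (1/3)*32*1060)) + 24499/18822 = (719 + (-1 + 33920/3)) + 24499/18822 = (719 + 33917/3) + 24499/18822 = 36074/3 + 24499/18822 = 75450925/6274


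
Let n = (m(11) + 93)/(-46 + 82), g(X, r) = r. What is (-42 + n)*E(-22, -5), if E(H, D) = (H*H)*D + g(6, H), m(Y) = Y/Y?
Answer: 288563/3 ≈ 96188.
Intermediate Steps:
m(Y) = 1
n = 47/18 (n = (1 + 93)/(-46 + 82) = 94/36 = 94*(1/36) = 47/18 ≈ 2.6111)
E(H, D) = H + D*H² (E(H, D) = (H*H)*D + H = H²*D + H = D*H² + H = H + D*H²)
(-42 + n)*E(-22, -5) = (-42 + 47/18)*(-22*(1 - 5*(-22))) = -(-7799)*(1 + 110)/9 = -(-7799)*111/9 = -709/18*(-2442) = 288563/3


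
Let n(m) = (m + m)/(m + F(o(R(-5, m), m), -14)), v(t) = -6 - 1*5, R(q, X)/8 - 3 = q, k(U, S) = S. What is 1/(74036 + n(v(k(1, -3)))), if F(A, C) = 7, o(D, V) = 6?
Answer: 2/148083 ≈ 1.3506e-5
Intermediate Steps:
R(q, X) = 24 + 8*q
v(t) = -11 (v(t) = -6 - 5 = -11)
n(m) = 2*m/(7 + m) (n(m) = (m + m)/(m + 7) = (2*m)/(7 + m) = 2*m/(7 + m))
1/(74036 + n(v(k(1, -3)))) = 1/(74036 + 2*(-11)/(7 - 11)) = 1/(74036 + 2*(-11)/(-4)) = 1/(74036 + 2*(-11)*(-¼)) = 1/(74036 + 11/2) = 1/(148083/2) = 2/148083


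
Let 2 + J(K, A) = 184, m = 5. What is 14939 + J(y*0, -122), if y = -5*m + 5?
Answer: 15121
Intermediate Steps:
y = -20 (y = -5*5 + 5 = -25 + 5 = -20)
J(K, A) = 182 (J(K, A) = -2 + 184 = 182)
14939 + J(y*0, -122) = 14939 + 182 = 15121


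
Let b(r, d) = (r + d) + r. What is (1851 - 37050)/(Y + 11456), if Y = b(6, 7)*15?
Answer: -35199/11741 ≈ -2.9980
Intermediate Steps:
b(r, d) = d + 2*r (b(r, d) = (d + r) + r = d + 2*r)
Y = 285 (Y = (7 + 2*6)*15 = (7 + 12)*15 = 19*15 = 285)
(1851 - 37050)/(Y + 11456) = (1851 - 37050)/(285 + 11456) = -35199/11741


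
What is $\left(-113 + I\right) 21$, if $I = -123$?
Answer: $-4956$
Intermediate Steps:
$\left(-113 + I\right) 21 = \left(-113 - 123\right) 21 = \left(-236\right) 21 = -4956$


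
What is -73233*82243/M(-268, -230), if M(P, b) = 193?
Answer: -6022901619/193 ≈ -3.1207e+7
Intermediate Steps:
-73233*82243/M(-268, -230) = -73233/(193/82243) = -73233/(193*(1/82243)) = -73233/193/82243 = -73233*82243/193 = -6022901619/193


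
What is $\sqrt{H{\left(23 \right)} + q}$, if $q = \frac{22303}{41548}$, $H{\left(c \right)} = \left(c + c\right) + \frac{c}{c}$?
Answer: $\frac{3 \sqrt{2279437537}}{20774} \approx 6.8947$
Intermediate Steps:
$H{\left(c \right)} = 1 + 2 c$ ($H{\left(c \right)} = 2 c + 1 = 1 + 2 c$)
$q = \frac{22303}{41548}$ ($q = 22303 \cdot \frac{1}{41548} = \frac{22303}{41548} \approx 0.5368$)
$\sqrt{H{\left(23 \right)} + q} = \sqrt{\left(1 + 2 \cdot 23\right) + \frac{22303}{41548}} = \sqrt{\left(1 + 46\right) + \frac{22303}{41548}} = \sqrt{47 + \frac{22303}{41548}} = \sqrt{\frac{1975059}{41548}} = \frac{3 \sqrt{2279437537}}{20774}$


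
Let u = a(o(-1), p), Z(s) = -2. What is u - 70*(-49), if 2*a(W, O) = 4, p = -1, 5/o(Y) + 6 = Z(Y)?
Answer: 3432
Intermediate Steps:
o(Y) = -5/8 (o(Y) = 5/(-6 - 2) = 5/(-8) = 5*(-1/8) = -5/8)
a(W, O) = 2 (a(W, O) = (1/2)*4 = 2)
u = 2
u - 70*(-49) = 2 - 70*(-49) = 2 + 3430 = 3432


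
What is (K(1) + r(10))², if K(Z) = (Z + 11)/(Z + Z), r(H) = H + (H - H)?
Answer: 256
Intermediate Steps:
r(H) = H (r(H) = H + 0 = H)
K(Z) = (11 + Z)/(2*Z) (K(Z) = (11 + Z)/((2*Z)) = (11 + Z)*(1/(2*Z)) = (11 + Z)/(2*Z))
(K(1) + r(10))² = ((½)*(11 + 1)/1 + 10)² = ((½)*1*12 + 10)² = (6 + 10)² = 16² = 256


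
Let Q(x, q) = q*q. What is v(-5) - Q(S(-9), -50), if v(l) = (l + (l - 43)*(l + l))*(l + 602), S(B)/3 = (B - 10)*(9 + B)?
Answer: 281075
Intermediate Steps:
S(B) = 3*(-10 + B)*(9 + B) (S(B) = 3*((B - 10)*(9 + B)) = 3*((-10 + B)*(9 + B)) = 3*(-10 + B)*(9 + B))
Q(x, q) = q**2
v(l) = (602 + l)*(l + 2*l*(-43 + l)) (v(l) = (l + (-43 + l)*(2*l))*(602 + l) = (l + 2*l*(-43 + l))*(602 + l) = (602 + l)*(l + 2*l*(-43 + l)))
v(-5) - Q(S(-9), -50) = -5*(-51170 + 2*(-5)**2 + 1119*(-5)) - 1*(-50)**2 = -5*(-51170 + 2*25 - 5595) - 1*2500 = -5*(-51170 + 50 - 5595) - 2500 = -5*(-56715) - 2500 = 283575 - 2500 = 281075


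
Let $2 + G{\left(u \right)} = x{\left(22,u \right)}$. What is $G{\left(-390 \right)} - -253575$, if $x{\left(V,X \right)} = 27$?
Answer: $253600$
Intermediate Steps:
$G{\left(u \right)} = 25$ ($G{\left(u \right)} = -2 + 27 = 25$)
$G{\left(-390 \right)} - -253575 = 25 - -253575 = 25 + 253575 = 253600$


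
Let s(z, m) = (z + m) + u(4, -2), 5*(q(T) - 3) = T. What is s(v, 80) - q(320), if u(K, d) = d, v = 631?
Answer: 642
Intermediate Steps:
q(T) = 3 + T/5
s(z, m) = -2 + m + z (s(z, m) = (z + m) - 2 = (m + z) - 2 = -2 + m + z)
s(v, 80) - q(320) = (-2 + 80 + 631) - (3 + (⅕)*320) = 709 - (3 + 64) = 709 - 1*67 = 709 - 67 = 642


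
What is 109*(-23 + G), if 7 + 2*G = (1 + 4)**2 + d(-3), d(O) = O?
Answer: -3379/2 ≈ -1689.5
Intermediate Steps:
G = 15/2 (G = -7/2 + ((1 + 4)**2 - 3)/2 = -7/2 + (5**2 - 3)/2 = -7/2 + (25 - 3)/2 = -7/2 + (1/2)*22 = -7/2 + 11 = 15/2 ≈ 7.5000)
109*(-23 + G) = 109*(-23 + 15/2) = 109*(-31/2) = -3379/2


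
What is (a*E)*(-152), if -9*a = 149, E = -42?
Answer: -317072/3 ≈ -1.0569e+5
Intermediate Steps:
a = -149/9 (a = -1/9*149 = -149/9 ≈ -16.556)
(a*E)*(-152) = -149/9*(-42)*(-152) = (2086/3)*(-152) = -317072/3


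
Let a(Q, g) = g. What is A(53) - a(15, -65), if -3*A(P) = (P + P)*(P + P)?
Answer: -11041/3 ≈ -3680.3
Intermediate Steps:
A(P) = -4*P**2/3 (A(P) = -(P + P)*(P + P)/3 = -2*P*2*P/3 = -4*P**2/3)
A(53) - a(15, -65) = -4/3*53**2 - 1*(-65) = -4/3*2809 + 65 = -11236/3 + 65 = -11041/3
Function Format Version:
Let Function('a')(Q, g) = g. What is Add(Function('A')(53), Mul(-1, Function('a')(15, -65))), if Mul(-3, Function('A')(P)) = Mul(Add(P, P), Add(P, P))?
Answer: Rational(-11041, 3) ≈ -3680.3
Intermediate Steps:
Function('A')(P) = Mul(Rational(-4, 3), Pow(P, 2)) (Function('A')(P) = Mul(Rational(-1, 3), Mul(Add(P, P), Add(P, P))) = Mul(Rational(-1, 3), Mul(Mul(2, P), Mul(2, P))) = Mul(Rational(-1, 3), Mul(4, Pow(P, 2))) = Mul(Rational(-4, 3), Pow(P, 2)))
Add(Function('A')(53), Mul(-1, Function('a')(15, -65))) = Add(Mul(Rational(-4, 3), Pow(53, 2)), Mul(-1, -65)) = Add(Mul(Rational(-4, 3), 2809), 65) = Add(Rational(-11236, 3), 65) = Rational(-11041, 3)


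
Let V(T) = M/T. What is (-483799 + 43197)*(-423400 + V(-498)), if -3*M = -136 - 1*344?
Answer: 46451206061360/249 ≈ 1.8655e+11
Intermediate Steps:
M = 160 (M = -(-136 - 1*344)/3 = -(-136 - 344)/3 = -⅓*(-480) = 160)
V(T) = 160/T
(-483799 + 43197)*(-423400 + V(-498)) = (-483799 + 43197)*(-423400 + 160/(-498)) = -440602*(-423400 + 160*(-1/498)) = -440602*(-423400 - 80/249) = -440602*(-105426680/249) = 46451206061360/249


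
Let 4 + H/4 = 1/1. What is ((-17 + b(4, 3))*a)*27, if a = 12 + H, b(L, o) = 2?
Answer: 0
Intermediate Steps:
H = -12 (H = -16 + 4/1 = -16 + 4*1 = -16 + 4 = -12)
a = 0 (a = 12 - 12 = 0)
((-17 + b(4, 3))*a)*27 = ((-17 + 2)*0)*27 = -15*0*27 = 0*27 = 0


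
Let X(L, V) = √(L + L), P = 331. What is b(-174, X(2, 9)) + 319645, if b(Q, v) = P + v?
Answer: 319978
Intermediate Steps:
X(L, V) = √2*√L (X(L, V) = √(2*L) = √2*√L)
b(Q, v) = 331 + v
b(-174, X(2, 9)) + 319645 = (331 + √2*√2) + 319645 = (331 + 2) + 319645 = 333 + 319645 = 319978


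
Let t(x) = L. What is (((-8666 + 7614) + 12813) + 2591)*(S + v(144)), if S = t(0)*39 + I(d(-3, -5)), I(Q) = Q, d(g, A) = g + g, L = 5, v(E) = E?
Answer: 4779216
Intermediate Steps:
t(x) = 5
d(g, A) = 2*g
S = 189 (S = 5*39 + 2*(-3) = 195 - 6 = 189)
(((-8666 + 7614) + 12813) + 2591)*(S + v(144)) = (((-8666 + 7614) + 12813) + 2591)*(189 + 144) = ((-1052 + 12813) + 2591)*333 = (11761 + 2591)*333 = 14352*333 = 4779216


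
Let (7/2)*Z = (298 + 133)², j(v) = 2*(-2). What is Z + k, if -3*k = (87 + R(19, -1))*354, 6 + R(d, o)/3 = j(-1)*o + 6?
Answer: 289748/7 ≈ 41393.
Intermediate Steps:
j(v) = -4
R(d, o) = -12*o (R(d, o) = -18 + 3*(-4*o + 6) = -18 + 3*(6 - 4*o) = -18 + (18 - 12*o) = -12*o)
Z = 371522/7 (Z = 2*(298 + 133)²/7 = (2/7)*431² = (2/7)*185761 = 371522/7 ≈ 53075.)
k = -11682 (k = -(87 - 12*(-1))*354/3 = -(87 + 12)*354/3 = -33*354 = -⅓*35046 = -11682)
Z + k = 371522/7 - 11682 = 289748/7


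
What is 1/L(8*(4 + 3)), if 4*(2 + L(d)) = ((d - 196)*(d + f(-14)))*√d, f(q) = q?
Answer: 1/60505198 - 735*√14/30252599 ≈ -9.0889e-5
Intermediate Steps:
L(d) = -2 + √d*(-196 + d)*(-14 + d)/4 (L(d) = -2 + (((d - 196)*(d - 14))*√d)/4 = -2 + (((-196 + d)*(-14 + d))*√d)/4 = -2 + (√d*(-196 + d)*(-14 + d))/4 = -2 + √d*(-196 + d)*(-14 + d)/4)
1/L(8*(4 + 3)) = 1/(-2 + 686*√(8*(4 + 3)) - 105*16*√2*(4 + 3)^(3/2)/2 + (8*(4 + 3))^(5/2)/4) = 1/(-2 + 686*√(8*7) - 105*112*√14/2 + (8*7)^(5/2)/4) = 1/(-2 + 686*√56 - 5880*√14 + 56^(5/2)/4) = 1/(-2 + 686*(2*√14) - 5880*√14 + (6272*√14)/4) = 1/(-2 + 1372*√14 - 5880*√14 + 1568*√14) = 1/(-2 - 2940*√14)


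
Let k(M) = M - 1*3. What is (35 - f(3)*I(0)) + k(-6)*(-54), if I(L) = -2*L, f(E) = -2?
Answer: 521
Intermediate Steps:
k(M) = -3 + M (k(M) = M - 3 = -3 + M)
(35 - f(3)*I(0)) + k(-6)*(-54) = (35 - (-(-4)*0)) + (-3 - 6)*(-54) = (35 - (-2*0)) - 9*(-54) = (35 - 0) + 486 = (35 - 1*0) + 486 = (35 + 0) + 486 = 35 + 486 = 521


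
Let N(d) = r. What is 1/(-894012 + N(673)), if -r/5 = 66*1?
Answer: -1/894342 ≈ -1.1181e-6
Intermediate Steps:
r = -330 ≈ -330.00
N(d) = -330
1/(-894012 + N(673)) = 1/(-894012 - 330) = 1/(-894342) = -1/894342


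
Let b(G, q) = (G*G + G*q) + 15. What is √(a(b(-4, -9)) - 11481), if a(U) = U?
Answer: I*√11414 ≈ 106.84*I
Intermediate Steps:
b(G, q) = 15 + G² + G*q (b(G, q) = (G² + G*q) + 15 = 15 + G² + G*q)
√(a(b(-4, -9)) - 11481) = √((15 + (-4)² - 4*(-9)) - 11481) = √((15 + 16 + 36) - 11481) = √(67 - 11481) = √(-11414) = I*√11414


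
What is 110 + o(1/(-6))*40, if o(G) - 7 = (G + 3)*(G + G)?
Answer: 3170/9 ≈ 352.22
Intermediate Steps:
o(G) = 7 + 2*G*(3 + G) (o(G) = 7 + (G + 3)*(G + G) = 7 + (3 + G)*(2*G) = 7 + 2*G*(3 + G))
110 + o(1/(-6))*40 = 110 + (7 + 2*(1/(-6))**2 + 6/(-6))*40 = 110 + (7 + 2*(-1/6)**2 + 6*(-1/6))*40 = 110 + (7 + 2*(1/36) - 1)*40 = 110 + (7 + 1/18 - 1)*40 = 110 + (109/18)*40 = 110 + 2180/9 = 3170/9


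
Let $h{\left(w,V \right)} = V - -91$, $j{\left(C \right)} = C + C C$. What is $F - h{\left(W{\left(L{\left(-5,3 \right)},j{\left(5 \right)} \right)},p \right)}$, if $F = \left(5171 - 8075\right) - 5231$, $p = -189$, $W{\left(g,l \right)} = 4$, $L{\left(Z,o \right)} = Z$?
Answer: $-8037$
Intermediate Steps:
$j{\left(C \right)} = C + C^{2}$
$h{\left(w,V \right)} = 91 + V$ ($h{\left(w,V \right)} = V + 91 = 91 + V$)
$F = -8135$ ($F = -2904 - 5231 = -8135$)
$F - h{\left(W{\left(L{\left(-5,3 \right)},j{\left(5 \right)} \right)},p \right)} = -8135 - \left(91 - 189\right) = -8135 - -98 = -8135 + 98 = -8037$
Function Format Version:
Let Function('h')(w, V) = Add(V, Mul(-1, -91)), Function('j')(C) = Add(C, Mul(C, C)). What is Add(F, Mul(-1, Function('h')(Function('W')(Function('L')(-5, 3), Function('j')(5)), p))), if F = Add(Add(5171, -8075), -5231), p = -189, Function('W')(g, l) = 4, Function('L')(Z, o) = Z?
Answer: -8037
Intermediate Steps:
Function('j')(C) = Add(C, Pow(C, 2))
Function('h')(w, V) = Add(91, V) (Function('h')(w, V) = Add(V, 91) = Add(91, V))
F = -8135 (F = Add(-2904, -5231) = -8135)
Add(F, Mul(-1, Function('h')(Function('W')(Function('L')(-5, 3), Function('j')(5)), p))) = Add(-8135, Mul(-1, Add(91, -189))) = Add(-8135, Mul(-1, -98)) = Add(-8135, 98) = -8037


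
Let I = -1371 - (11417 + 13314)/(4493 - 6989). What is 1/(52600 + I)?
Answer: 2496/127892315 ≈ 1.9516e-5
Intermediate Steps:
I = -3397285/2496 (I = -1371 - 24731/(-2496) = -1371 - 24731*(-1)/2496 = -1371 - 1*(-24731/2496) = -1371 + 24731/2496 = -3397285/2496 ≈ -1361.1)
1/(52600 + I) = 1/(52600 - 3397285/2496) = 1/(127892315/2496) = 2496/127892315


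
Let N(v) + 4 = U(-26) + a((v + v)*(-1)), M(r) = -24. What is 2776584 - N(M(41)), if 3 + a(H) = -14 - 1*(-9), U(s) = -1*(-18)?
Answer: 2776578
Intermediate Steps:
U(s) = 18
a(H) = -8 (a(H) = -3 + (-14 - 1*(-9)) = -3 + (-14 + 9) = -3 - 5 = -8)
N(v) = 6 (N(v) = -4 + (18 - 8) = -4 + 10 = 6)
2776584 - N(M(41)) = 2776584 - 1*6 = 2776584 - 6 = 2776578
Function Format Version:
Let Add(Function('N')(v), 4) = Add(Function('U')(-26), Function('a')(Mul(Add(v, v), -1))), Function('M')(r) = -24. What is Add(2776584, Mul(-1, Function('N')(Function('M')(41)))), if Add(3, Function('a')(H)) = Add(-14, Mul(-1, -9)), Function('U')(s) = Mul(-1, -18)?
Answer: 2776578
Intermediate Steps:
Function('U')(s) = 18
Function('a')(H) = -8 (Function('a')(H) = Add(-3, Add(-14, Mul(-1, -9))) = Add(-3, Add(-14, 9)) = Add(-3, -5) = -8)
Function('N')(v) = 6 (Function('N')(v) = Add(-4, Add(18, -8)) = Add(-4, 10) = 6)
Add(2776584, Mul(-1, Function('N')(Function('M')(41)))) = Add(2776584, Mul(-1, 6)) = Add(2776584, -6) = 2776578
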